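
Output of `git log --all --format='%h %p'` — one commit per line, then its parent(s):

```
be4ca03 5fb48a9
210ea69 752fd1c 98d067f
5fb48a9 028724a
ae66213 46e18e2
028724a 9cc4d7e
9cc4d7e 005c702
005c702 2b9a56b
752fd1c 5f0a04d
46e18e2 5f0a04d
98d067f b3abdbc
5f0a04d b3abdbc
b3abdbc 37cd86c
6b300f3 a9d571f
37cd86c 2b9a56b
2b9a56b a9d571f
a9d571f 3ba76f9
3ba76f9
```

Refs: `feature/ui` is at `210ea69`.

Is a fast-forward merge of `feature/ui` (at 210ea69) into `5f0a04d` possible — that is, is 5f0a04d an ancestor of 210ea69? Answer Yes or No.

A fast-forward from 5f0a04d to 210ea69 is possible iff 5f0a04d is an ancestor of 210ea69.
Ancestors of 210ea69: {210ea69, 2b9a56b, 37cd86c, 3ba76f9, 5f0a04d, 752fd1c, 98d067f, a9d571f, b3abdbc}.
5f0a04d is among them, so fast-forward is possible.

Yes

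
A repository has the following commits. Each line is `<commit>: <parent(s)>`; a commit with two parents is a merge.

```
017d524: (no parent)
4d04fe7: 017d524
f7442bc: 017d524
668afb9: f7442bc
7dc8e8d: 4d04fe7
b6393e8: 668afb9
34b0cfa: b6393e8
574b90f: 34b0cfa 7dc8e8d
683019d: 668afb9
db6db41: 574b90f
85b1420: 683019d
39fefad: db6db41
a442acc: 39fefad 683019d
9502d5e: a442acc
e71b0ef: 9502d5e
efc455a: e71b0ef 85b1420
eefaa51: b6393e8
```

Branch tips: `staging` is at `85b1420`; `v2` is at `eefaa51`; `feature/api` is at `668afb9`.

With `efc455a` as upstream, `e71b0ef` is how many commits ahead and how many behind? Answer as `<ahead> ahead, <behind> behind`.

0 ahead, 2 behind

Reachable from e71b0ef: {017d524, 34b0cfa, 39fefad, 4d04fe7, 574b90f, 668afb9, 683019d, 7dc8e8d, 9502d5e, a442acc, b6393e8, db6db41, e71b0ef, f7442bc}.
Reachable from efc455a: {017d524, 34b0cfa, 39fefad, 4d04fe7, 574b90f, 668afb9, 683019d, 7dc8e8d, 85b1420, 9502d5e, a442acc, b6393e8, db6db41, e71b0ef, efc455a, f7442bc}.
Only in e71b0ef's history (ahead): {} — 0.
Only in efc455a's history (behind): {85b1420, efc455a} — 2.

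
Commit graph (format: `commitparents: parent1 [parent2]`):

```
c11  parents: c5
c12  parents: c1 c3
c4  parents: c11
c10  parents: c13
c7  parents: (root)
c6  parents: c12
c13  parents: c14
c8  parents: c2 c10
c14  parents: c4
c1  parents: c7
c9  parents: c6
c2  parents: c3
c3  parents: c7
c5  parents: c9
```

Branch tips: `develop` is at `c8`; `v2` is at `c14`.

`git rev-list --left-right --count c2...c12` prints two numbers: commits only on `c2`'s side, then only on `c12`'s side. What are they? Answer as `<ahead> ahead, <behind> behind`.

1 ahead, 2 behind

Reachable from c2: {c2, c3, c7}.
Reachable from c12: {c1, c12, c3, c7}.
Only in c2's history (ahead): {c2} — 1.
Only in c12's history (behind): {c1, c12} — 2.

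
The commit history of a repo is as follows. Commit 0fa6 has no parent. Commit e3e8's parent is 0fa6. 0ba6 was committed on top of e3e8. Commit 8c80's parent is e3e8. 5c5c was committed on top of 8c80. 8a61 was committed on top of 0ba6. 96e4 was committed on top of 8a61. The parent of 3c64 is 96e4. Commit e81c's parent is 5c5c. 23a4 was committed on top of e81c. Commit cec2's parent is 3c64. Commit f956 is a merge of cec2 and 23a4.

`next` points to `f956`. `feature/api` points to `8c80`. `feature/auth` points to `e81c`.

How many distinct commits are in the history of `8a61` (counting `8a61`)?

4

Walking parent pointers from 8a61: reachable set = {0ba6, 0fa6, 8a61, e3e8}.
That is 4 commits.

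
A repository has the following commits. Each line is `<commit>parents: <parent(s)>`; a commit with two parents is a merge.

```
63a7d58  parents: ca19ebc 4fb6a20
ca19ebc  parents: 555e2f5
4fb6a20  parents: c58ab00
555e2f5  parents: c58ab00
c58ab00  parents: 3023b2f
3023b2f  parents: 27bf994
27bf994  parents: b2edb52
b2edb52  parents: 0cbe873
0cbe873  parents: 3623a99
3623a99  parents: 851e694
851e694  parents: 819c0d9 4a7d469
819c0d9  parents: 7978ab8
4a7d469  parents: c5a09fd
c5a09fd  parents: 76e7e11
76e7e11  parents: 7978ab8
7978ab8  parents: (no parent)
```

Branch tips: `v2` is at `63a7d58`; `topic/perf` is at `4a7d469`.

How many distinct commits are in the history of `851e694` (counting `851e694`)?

Walking parent pointers from 851e694: reachable set = {4a7d469, 76e7e11, 7978ab8, 819c0d9, 851e694, c5a09fd}.
That is 6 commits.

6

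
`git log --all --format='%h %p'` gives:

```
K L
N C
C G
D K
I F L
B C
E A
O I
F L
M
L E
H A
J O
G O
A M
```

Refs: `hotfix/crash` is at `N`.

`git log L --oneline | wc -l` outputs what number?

4

Walking parent pointers from L: reachable set = {A, E, L, M}.
That is 4 commits.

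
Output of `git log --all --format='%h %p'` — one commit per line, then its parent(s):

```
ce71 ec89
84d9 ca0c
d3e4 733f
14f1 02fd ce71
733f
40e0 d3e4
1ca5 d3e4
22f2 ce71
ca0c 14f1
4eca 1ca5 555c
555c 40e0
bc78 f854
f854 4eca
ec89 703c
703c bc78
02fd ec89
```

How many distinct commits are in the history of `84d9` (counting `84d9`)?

Walking parent pointers from 84d9: reachable set = {02fd, 14f1, 1ca5, 40e0, 4eca, 555c, 703c, 733f, 84d9, bc78, ca0c, ce71, d3e4, ec89, f854}.
That is 15 commits.

15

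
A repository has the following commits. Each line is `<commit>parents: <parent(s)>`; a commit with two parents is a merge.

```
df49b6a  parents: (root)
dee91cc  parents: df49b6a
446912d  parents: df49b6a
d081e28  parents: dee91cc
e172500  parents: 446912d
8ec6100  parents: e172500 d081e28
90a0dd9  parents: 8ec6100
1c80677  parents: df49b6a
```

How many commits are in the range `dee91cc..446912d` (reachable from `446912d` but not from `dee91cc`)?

Reachable from 446912d: {446912d, df49b6a}.
Reachable from dee91cc: {dee91cc, df49b6a}.
In 446912d's history but not dee91cc's: {446912d} — 1 commit.

1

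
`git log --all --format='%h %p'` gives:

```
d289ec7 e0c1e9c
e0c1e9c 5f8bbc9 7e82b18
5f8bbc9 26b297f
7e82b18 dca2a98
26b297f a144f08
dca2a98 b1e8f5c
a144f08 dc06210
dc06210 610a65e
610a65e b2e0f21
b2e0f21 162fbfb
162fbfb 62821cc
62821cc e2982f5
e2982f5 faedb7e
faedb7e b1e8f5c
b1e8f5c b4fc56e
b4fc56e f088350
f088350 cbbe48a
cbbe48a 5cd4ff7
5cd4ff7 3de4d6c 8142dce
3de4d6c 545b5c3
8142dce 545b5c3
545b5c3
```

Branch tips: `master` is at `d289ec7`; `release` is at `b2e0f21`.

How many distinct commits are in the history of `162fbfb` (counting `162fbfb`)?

12

Walking parent pointers from 162fbfb: reachable set = {162fbfb, 3de4d6c, 545b5c3, 5cd4ff7, 62821cc, 8142dce, b1e8f5c, b4fc56e, cbbe48a, e2982f5, f088350, faedb7e}.
That is 12 commits.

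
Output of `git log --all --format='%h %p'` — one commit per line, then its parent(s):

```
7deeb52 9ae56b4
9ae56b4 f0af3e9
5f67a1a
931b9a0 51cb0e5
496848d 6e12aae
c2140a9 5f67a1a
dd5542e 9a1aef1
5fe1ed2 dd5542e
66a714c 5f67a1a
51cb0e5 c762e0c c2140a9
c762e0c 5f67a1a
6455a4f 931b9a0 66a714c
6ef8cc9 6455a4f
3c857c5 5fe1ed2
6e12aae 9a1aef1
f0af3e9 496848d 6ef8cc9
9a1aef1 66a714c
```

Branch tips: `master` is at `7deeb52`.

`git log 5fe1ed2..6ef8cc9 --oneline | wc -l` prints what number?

6

Reachable from 6ef8cc9: {51cb0e5, 5f67a1a, 6455a4f, 66a714c, 6ef8cc9, 931b9a0, c2140a9, c762e0c}.
Reachable from 5fe1ed2: {5f67a1a, 5fe1ed2, 66a714c, 9a1aef1, dd5542e}.
In 6ef8cc9's history but not 5fe1ed2's: {51cb0e5, 6455a4f, 6ef8cc9, 931b9a0, c2140a9, c762e0c} — 6 commits.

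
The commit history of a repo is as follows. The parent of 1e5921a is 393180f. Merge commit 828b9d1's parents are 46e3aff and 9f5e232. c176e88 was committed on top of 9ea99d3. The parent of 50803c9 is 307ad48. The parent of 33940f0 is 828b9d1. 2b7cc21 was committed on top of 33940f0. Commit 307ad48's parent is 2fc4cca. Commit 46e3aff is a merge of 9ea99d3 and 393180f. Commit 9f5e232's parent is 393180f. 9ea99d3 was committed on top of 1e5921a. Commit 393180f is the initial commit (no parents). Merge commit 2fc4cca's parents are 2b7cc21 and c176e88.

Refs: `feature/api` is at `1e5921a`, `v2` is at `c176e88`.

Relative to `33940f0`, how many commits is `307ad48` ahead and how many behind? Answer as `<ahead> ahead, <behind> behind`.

Reachable from 307ad48: {1e5921a, 2b7cc21, 2fc4cca, 307ad48, 33940f0, 393180f, 46e3aff, 828b9d1, 9ea99d3, 9f5e232, c176e88}.
Reachable from 33940f0: {1e5921a, 33940f0, 393180f, 46e3aff, 828b9d1, 9ea99d3, 9f5e232}.
Only in 307ad48's history (ahead): {2b7cc21, 2fc4cca, 307ad48, c176e88} — 4.
Only in 33940f0's history (behind): {} — 0.

4 ahead, 0 behind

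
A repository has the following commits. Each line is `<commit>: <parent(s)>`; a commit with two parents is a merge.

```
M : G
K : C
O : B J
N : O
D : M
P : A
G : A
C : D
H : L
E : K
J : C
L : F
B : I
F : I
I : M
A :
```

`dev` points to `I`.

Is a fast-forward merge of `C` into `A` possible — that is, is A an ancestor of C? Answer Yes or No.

A fast-forward from A to C is possible iff A is an ancestor of C.
Ancestors of C: {A, C, D, G, M}.
A is among them, so fast-forward is possible.

Yes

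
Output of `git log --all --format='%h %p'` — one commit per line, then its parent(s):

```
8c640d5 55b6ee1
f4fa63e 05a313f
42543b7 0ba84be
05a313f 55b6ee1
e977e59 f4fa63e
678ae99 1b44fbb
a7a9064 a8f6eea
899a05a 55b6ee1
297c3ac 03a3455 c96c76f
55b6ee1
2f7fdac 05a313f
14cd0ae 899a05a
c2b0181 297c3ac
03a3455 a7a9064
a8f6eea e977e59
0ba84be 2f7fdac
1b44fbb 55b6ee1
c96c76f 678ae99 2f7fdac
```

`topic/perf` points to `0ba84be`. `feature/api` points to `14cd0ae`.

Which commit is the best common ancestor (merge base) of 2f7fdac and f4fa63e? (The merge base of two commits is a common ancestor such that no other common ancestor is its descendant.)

Ancestors of 2f7fdac: {05a313f, 2f7fdac, 55b6ee1}.
Ancestors of f4fa63e: {05a313f, 55b6ee1, f4fa63e}.
Common ancestors: {05a313f, 55b6ee1}.
Among these, 05a313f is not an ancestor of any other common ancestor — it is the merge base.

05a313f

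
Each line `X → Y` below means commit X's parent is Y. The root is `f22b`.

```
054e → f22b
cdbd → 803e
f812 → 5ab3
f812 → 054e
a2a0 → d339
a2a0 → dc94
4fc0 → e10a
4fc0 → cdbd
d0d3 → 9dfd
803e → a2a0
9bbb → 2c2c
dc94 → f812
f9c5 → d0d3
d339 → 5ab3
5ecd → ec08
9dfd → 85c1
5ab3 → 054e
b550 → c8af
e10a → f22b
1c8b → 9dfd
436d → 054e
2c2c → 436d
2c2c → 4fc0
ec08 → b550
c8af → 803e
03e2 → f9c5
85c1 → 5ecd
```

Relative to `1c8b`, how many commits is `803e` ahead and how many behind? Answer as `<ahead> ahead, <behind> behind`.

0 ahead, 7 behind

Reachable from 803e: {054e, 5ab3, 803e, a2a0, d339, dc94, f22b, f812}.
Reachable from 1c8b: {054e, 1c8b, 5ab3, 5ecd, 803e, 85c1, 9dfd, a2a0, b550, c8af, d339, dc94, ec08, f22b, f812}.
Only in 803e's history (ahead): {} — 0.
Only in 1c8b's history (behind): {1c8b, 5ecd, 85c1, 9dfd, b550, c8af, ec08} — 7.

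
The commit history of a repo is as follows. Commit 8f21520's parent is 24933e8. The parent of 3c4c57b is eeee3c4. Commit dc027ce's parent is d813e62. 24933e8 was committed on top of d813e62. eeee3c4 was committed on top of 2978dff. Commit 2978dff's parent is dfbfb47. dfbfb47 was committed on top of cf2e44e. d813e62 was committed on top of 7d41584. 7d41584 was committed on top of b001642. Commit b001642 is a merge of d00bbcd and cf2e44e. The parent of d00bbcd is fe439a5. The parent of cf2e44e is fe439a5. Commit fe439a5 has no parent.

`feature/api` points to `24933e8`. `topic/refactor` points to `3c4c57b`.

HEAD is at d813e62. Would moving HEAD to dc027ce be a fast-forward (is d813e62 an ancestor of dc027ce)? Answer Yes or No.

Yes

A fast-forward from d813e62 to dc027ce is possible iff d813e62 is an ancestor of dc027ce.
Ancestors of dc027ce: {7d41584, b001642, cf2e44e, d00bbcd, d813e62, dc027ce, fe439a5}.
d813e62 is among them, so fast-forward is possible.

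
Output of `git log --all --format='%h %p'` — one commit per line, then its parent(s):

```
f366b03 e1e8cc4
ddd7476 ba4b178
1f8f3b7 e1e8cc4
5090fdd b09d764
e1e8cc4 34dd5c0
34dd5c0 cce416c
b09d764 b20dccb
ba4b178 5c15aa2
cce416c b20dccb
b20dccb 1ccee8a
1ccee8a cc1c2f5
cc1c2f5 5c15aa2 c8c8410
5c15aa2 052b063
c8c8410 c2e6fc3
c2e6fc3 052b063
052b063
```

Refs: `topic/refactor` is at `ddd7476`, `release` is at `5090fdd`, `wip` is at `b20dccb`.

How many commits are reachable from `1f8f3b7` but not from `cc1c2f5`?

6

Reachable from 1f8f3b7: {052b063, 1ccee8a, 1f8f3b7, 34dd5c0, 5c15aa2, b20dccb, c2e6fc3, c8c8410, cc1c2f5, cce416c, e1e8cc4}.
Reachable from cc1c2f5: {052b063, 5c15aa2, c2e6fc3, c8c8410, cc1c2f5}.
In 1f8f3b7's history but not cc1c2f5's: {1ccee8a, 1f8f3b7, 34dd5c0, b20dccb, cce416c, e1e8cc4} — 6 commits.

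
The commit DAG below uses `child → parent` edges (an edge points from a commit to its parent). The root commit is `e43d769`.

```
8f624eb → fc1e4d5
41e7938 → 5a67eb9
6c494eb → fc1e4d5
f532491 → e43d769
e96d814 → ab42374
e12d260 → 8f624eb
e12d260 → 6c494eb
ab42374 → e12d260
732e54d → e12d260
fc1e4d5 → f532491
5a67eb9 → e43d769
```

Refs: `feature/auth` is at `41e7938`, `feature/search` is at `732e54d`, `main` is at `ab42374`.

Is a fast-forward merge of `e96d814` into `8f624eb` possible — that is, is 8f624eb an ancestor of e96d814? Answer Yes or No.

A fast-forward from 8f624eb to e96d814 is possible iff 8f624eb is an ancestor of e96d814.
Ancestors of e96d814: {6c494eb, 8f624eb, ab42374, e12d260, e43d769, e96d814, f532491, fc1e4d5}.
8f624eb is among them, so fast-forward is possible.

Yes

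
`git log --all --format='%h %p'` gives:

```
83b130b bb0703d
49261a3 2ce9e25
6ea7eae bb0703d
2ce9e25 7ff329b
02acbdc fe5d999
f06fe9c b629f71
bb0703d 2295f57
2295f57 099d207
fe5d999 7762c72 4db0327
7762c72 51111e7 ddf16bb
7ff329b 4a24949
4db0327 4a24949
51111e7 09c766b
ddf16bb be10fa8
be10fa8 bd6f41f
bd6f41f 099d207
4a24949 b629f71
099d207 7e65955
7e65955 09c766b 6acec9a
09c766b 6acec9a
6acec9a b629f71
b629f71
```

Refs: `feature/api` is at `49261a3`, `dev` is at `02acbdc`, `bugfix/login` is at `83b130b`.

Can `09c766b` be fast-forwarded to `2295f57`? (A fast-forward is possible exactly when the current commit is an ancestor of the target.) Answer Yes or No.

A fast-forward from 09c766b to 2295f57 is possible iff 09c766b is an ancestor of 2295f57.
Ancestors of 2295f57: {099d207, 09c766b, 2295f57, 6acec9a, 7e65955, b629f71}.
09c766b is among them, so fast-forward is possible.

Yes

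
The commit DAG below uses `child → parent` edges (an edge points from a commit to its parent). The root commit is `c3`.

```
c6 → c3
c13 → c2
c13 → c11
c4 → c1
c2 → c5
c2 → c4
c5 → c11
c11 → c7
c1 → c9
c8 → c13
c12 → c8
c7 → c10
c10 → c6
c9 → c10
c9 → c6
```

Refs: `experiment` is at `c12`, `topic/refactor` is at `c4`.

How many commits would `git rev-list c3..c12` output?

12

Reachable from c12: {c1, c10, c11, c12, c13, c2, c3, c4, c5, c6, c7, c8, c9}.
Reachable from c3: {c3}.
In c12's history but not c3's: {c1, c10, c11, c12, c13, c2, c4, c5, c6, c7, c8, c9} — 12 commits.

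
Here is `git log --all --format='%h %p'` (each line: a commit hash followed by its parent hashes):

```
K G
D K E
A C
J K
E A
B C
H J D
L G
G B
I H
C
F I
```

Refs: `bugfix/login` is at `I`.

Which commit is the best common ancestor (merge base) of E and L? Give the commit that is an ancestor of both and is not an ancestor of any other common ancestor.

Ancestors of E: {A, C, E}.
Ancestors of L: {B, C, G, L}.
Common ancestors: {C}.
The only common ancestor is C, so it is the merge base.

C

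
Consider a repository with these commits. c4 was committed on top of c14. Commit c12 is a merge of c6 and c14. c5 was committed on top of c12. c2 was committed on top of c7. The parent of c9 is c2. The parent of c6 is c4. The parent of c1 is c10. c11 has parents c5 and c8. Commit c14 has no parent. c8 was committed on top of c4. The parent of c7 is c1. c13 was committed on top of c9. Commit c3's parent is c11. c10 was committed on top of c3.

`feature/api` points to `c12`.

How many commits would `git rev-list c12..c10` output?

5

Reachable from c10: {c10, c11, c12, c14, c3, c4, c5, c6, c8}.
Reachable from c12: {c12, c14, c4, c6}.
In c10's history but not c12's: {c10, c11, c3, c5, c8} — 5 commits.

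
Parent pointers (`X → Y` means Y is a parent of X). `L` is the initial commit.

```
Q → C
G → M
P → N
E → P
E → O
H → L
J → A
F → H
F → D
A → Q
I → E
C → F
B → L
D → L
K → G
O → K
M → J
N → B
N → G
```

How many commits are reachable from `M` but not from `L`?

8

Reachable from M: {A, C, D, F, H, J, L, M, Q}.
Reachable from L: {L}.
In M's history but not L's: {A, C, D, F, H, J, M, Q} — 8 commits.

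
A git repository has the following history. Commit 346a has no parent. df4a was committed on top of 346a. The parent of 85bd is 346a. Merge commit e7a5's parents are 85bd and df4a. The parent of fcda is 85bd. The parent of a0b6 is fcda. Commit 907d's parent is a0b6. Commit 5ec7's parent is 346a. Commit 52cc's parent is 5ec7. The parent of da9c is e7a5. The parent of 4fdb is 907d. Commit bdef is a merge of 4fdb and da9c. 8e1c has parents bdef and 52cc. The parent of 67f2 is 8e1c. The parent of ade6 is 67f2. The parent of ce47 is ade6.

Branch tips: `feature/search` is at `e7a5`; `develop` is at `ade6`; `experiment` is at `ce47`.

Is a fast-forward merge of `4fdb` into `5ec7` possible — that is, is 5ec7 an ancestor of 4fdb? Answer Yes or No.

A fast-forward from 5ec7 to 4fdb is possible iff 5ec7 is an ancestor of 4fdb.
Ancestors of 4fdb: {346a, 4fdb, 85bd, 907d, a0b6, fcda}.
5ec7 is not among them, so fast-forward is not possible.

No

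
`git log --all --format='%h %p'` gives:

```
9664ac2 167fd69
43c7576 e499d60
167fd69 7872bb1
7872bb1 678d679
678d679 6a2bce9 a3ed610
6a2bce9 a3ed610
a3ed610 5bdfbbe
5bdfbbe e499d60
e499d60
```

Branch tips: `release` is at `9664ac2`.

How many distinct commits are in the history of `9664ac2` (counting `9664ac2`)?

Walking parent pointers from 9664ac2: reachable set = {167fd69, 5bdfbbe, 678d679, 6a2bce9, 7872bb1, 9664ac2, a3ed610, e499d60}.
That is 8 commits.

8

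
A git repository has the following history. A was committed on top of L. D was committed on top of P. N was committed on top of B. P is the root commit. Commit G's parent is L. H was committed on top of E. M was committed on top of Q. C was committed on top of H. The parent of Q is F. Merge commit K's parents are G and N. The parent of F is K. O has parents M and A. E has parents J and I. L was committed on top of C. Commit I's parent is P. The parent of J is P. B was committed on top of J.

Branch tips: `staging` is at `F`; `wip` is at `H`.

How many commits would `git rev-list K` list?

Walking parent pointers from K: reachable set = {B, C, E, G, H, I, J, K, L, N, P}.
That is 11 commits.

11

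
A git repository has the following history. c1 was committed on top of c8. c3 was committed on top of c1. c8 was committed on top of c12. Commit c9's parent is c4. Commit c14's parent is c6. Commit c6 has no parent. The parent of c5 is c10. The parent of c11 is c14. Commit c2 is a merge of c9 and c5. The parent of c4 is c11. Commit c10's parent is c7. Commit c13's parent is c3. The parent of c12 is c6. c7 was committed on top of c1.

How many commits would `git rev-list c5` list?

7

Walking parent pointers from c5: reachable set = {c1, c10, c12, c5, c6, c7, c8}.
That is 7 commits.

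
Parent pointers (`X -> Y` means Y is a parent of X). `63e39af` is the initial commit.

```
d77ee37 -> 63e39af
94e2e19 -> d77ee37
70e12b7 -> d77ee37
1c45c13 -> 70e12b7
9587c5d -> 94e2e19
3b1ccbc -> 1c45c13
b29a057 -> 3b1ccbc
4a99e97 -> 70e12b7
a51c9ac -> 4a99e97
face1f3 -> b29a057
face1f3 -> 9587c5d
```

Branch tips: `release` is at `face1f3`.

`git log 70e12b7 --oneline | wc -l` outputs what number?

3

Walking parent pointers from 70e12b7: reachable set = {63e39af, 70e12b7, d77ee37}.
That is 3 commits.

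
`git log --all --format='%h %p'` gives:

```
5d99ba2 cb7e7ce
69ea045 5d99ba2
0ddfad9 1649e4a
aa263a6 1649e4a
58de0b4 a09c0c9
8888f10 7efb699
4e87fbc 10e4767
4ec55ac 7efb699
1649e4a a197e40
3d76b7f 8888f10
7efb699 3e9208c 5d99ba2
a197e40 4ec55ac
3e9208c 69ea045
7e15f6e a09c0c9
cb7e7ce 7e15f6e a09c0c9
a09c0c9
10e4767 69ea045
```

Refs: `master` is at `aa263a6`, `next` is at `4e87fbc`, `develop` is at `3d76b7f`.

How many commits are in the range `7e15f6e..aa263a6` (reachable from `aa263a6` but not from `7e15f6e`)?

9

Reachable from aa263a6: {1649e4a, 3e9208c, 4ec55ac, 5d99ba2, 69ea045, 7e15f6e, 7efb699, a09c0c9, a197e40, aa263a6, cb7e7ce}.
Reachable from 7e15f6e: {7e15f6e, a09c0c9}.
In aa263a6's history but not 7e15f6e's: {1649e4a, 3e9208c, 4ec55ac, 5d99ba2, 69ea045, 7efb699, a197e40, aa263a6, cb7e7ce} — 9 commits.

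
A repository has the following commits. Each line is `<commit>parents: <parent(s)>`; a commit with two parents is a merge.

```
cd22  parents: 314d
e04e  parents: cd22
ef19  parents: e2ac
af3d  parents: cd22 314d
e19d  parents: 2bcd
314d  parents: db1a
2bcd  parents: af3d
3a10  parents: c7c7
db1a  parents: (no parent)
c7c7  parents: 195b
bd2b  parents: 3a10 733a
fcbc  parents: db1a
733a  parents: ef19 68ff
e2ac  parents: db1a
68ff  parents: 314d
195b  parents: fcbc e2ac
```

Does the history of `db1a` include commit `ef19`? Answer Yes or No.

Ancestors of db1a: {db1a}.
ef19 is not in that set, so it is not an ancestor of db1a.

No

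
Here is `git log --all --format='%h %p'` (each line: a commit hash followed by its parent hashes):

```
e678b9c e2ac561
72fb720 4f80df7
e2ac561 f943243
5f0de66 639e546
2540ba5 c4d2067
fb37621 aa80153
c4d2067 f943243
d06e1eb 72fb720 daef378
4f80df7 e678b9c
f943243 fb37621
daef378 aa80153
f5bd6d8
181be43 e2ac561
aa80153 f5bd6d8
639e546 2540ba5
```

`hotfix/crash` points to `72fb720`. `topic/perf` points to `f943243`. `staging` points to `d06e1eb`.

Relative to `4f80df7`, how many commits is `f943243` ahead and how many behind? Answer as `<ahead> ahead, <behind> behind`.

0 ahead, 3 behind

Reachable from f943243: {aa80153, f5bd6d8, f943243, fb37621}.
Reachable from 4f80df7: {4f80df7, aa80153, e2ac561, e678b9c, f5bd6d8, f943243, fb37621}.
Only in f943243's history (ahead): {} — 0.
Only in 4f80df7's history (behind): {4f80df7, e2ac561, e678b9c} — 3.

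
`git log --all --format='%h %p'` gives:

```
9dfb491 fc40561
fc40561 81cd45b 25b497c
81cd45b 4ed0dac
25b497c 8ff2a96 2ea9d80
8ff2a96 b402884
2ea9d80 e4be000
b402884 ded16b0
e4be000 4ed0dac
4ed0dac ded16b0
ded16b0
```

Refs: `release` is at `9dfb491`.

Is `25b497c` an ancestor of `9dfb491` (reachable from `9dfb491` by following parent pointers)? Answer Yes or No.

Yes

Ancestors of 9dfb491 (commits reachable by following parents): {25b497c, 2ea9d80, 4ed0dac, 81cd45b, 8ff2a96, 9dfb491, b402884, ded16b0, e4be000, fc40561}.
25b497c is in that set, so it is an ancestor of 9dfb491.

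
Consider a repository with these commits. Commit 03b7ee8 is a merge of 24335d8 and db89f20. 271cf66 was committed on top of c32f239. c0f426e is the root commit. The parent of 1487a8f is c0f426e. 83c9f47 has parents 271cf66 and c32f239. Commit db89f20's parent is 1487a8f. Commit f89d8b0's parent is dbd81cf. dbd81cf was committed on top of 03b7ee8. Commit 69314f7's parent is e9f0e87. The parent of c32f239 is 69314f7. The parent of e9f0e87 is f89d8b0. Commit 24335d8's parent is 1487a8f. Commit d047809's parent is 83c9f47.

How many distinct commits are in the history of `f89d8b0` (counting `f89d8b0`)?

7

Walking parent pointers from f89d8b0: reachable set = {03b7ee8, 1487a8f, 24335d8, c0f426e, db89f20, dbd81cf, f89d8b0}.
That is 7 commits.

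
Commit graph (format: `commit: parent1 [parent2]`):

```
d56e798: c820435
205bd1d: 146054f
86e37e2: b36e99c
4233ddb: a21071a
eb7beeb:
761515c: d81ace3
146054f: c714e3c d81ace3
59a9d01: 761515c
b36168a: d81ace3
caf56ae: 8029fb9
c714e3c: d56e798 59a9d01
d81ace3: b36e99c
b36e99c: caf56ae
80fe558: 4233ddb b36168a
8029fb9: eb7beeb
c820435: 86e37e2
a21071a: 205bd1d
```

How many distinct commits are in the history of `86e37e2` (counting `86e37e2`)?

Walking parent pointers from 86e37e2: reachable set = {8029fb9, 86e37e2, b36e99c, caf56ae, eb7beeb}.
That is 5 commits.

5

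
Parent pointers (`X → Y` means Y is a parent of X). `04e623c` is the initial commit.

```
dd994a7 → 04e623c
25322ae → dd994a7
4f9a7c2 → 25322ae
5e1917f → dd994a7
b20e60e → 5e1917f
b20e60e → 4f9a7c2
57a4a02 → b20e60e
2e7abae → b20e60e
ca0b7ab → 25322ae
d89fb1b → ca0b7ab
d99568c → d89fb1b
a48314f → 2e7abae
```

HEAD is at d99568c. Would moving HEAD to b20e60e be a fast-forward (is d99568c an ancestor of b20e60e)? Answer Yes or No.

No

A fast-forward from d99568c to b20e60e is possible iff d99568c is an ancestor of b20e60e.
Ancestors of b20e60e: {04e623c, 25322ae, 4f9a7c2, 5e1917f, b20e60e, dd994a7}.
d99568c is not among them, so fast-forward is not possible.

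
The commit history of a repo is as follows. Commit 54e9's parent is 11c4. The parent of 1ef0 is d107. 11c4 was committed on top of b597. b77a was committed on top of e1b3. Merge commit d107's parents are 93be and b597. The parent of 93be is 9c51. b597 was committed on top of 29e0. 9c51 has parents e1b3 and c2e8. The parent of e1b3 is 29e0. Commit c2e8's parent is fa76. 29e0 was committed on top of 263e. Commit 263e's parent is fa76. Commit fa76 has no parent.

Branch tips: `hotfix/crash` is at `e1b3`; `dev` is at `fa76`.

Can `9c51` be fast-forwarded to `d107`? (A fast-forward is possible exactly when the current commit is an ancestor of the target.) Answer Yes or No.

Yes

A fast-forward from 9c51 to d107 is possible iff 9c51 is an ancestor of d107.
Ancestors of d107: {263e, 29e0, 93be, 9c51, b597, c2e8, d107, e1b3, fa76}.
9c51 is among them, so fast-forward is possible.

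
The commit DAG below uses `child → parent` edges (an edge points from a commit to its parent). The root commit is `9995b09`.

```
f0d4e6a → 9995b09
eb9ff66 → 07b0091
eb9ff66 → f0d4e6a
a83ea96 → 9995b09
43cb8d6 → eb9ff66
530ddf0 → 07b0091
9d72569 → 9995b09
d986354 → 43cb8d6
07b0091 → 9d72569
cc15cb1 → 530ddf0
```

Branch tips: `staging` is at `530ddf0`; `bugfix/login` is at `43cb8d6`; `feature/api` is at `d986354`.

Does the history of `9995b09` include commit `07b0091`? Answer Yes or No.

No

Ancestors of 9995b09: {9995b09}.
07b0091 is not in that set, so it is not an ancestor of 9995b09.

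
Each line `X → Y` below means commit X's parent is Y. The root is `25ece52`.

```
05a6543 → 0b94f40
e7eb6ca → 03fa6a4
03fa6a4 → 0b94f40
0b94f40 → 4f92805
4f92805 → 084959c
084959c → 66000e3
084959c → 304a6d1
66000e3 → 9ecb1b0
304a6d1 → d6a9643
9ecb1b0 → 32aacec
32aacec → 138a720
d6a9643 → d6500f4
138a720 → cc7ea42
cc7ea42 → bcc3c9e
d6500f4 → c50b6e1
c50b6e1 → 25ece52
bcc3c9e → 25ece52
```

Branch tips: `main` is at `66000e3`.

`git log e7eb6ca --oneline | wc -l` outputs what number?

16

Walking parent pointers from e7eb6ca: reachable set = {03fa6a4, 084959c, 0b94f40, 138a720, 25ece52, 304a6d1, 32aacec, 4f92805, 66000e3, 9ecb1b0, bcc3c9e, c50b6e1, cc7ea42, d6500f4, d6a9643, e7eb6ca}.
That is 16 commits.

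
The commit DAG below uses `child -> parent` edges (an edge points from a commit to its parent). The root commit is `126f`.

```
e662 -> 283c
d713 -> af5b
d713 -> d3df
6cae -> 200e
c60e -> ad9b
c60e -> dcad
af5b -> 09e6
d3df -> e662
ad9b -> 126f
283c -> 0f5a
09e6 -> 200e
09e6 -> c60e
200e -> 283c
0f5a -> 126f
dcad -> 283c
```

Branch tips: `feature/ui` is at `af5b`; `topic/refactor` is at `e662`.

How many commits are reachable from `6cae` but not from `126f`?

4

Reachable from 6cae: {0f5a, 126f, 200e, 283c, 6cae}.
Reachable from 126f: {126f}.
In 6cae's history but not 126f's: {0f5a, 200e, 283c, 6cae} — 4 commits.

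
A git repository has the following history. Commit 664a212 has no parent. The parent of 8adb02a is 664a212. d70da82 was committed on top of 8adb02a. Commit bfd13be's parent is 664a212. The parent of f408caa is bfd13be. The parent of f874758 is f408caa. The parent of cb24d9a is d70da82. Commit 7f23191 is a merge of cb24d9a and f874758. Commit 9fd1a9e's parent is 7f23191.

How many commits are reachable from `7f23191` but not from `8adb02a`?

Reachable from 7f23191: {664a212, 7f23191, 8adb02a, bfd13be, cb24d9a, d70da82, f408caa, f874758}.
Reachable from 8adb02a: {664a212, 8adb02a}.
In 7f23191's history but not 8adb02a's: {7f23191, bfd13be, cb24d9a, d70da82, f408caa, f874758} — 6 commits.

6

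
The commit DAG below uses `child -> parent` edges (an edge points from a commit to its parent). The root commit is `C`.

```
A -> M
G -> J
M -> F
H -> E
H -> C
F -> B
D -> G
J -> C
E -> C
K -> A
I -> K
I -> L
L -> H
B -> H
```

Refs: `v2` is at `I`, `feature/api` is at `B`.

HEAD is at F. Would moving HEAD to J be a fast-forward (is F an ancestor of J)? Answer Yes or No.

No

A fast-forward from F to J is possible iff F is an ancestor of J.
Ancestors of J: {C, J}.
F is not among them, so fast-forward is not possible.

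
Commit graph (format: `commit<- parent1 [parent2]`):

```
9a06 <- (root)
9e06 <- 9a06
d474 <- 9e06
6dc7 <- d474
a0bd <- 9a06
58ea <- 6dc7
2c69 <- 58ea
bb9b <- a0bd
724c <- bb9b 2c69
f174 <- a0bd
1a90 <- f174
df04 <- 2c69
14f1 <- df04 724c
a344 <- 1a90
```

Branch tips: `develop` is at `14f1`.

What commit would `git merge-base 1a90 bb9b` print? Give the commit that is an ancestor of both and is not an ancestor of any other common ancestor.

a0bd

Ancestors of 1a90: {1a90, 9a06, a0bd, f174}.
Ancestors of bb9b: {9a06, a0bd, bb9b}.
Common ancestors: {9a06, a0bd}.
Among these, a0bd is not an ancestor of any other common ancestor — it is the merge base.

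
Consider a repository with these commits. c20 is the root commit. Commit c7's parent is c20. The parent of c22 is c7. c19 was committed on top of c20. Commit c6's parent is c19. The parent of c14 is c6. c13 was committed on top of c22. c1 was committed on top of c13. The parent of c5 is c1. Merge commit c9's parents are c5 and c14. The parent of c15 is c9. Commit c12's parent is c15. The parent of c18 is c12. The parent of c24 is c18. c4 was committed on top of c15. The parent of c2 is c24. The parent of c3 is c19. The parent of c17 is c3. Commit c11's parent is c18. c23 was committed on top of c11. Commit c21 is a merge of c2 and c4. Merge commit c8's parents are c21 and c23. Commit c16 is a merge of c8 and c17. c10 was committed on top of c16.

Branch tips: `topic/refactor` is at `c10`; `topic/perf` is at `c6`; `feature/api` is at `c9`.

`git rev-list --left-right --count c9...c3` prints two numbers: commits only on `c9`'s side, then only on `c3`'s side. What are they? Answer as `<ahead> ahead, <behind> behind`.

8 ahead, 1 behind

Reachable from c9: {c1, c13, c14, c19, c20, c22, c5, c6, c7, c9}.
Reachable from c3: {c19, c20, c3}.
Only in c9's history (ahead): {c1, c13, c14, c22, c5, c6, c7, c9} — 8.
Only in c3's history (behind): {c3} — 1.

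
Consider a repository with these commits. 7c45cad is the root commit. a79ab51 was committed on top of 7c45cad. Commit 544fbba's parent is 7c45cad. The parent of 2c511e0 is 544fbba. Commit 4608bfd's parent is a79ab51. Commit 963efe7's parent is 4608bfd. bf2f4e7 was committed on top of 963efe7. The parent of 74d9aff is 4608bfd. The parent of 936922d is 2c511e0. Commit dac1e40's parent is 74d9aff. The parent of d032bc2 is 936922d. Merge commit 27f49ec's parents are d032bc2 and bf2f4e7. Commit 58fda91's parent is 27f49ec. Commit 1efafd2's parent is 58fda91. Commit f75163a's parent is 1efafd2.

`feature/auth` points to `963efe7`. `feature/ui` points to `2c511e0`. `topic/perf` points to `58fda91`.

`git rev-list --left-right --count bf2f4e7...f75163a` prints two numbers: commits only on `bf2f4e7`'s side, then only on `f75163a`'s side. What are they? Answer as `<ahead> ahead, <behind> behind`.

Reachable from bf2f4e7: {4608bfd, 7c45cad, 963efe7, a79ab51, bf2f4e7}.
Reachable from f75163a: {1efafd2, 27f49ec, 2c511e0, 4608bfd, 544fbba, 58fda91, 7c45cad, 936922d, 963efe7, a79ab51, bf2f4e7, d032bc2, f75163a}.
Only in bf2f4e7's history (ahead): {} — 0.
Only in f75163a's history (behind): {1efafd2, 27f49ec, 2c511e0, 544fbba, 58fda91, 936922d, d032bc2, f75163a} — 8.

0 ahead, 8 behind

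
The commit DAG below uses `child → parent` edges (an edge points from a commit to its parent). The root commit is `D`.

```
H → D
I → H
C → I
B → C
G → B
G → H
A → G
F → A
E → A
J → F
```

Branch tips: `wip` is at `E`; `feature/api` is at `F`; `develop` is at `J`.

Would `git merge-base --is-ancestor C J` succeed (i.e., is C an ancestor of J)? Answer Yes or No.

Yes

Ancestors of J (commits reachable by following parents): {A, B, C, D, F, G, H, I, J}.
C is in that set, so it is an ancestor of J.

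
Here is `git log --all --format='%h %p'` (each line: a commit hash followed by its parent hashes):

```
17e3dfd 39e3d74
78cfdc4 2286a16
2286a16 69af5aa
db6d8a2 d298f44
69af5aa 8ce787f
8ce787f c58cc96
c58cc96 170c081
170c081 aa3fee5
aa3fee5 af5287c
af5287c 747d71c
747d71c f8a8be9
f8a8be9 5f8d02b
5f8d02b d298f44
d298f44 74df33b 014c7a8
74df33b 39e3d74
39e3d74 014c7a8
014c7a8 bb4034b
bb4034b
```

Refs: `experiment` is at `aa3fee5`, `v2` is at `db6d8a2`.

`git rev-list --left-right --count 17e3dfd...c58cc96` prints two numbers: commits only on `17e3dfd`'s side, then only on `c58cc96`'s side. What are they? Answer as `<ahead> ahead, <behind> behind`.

Reachable from 17e3dfd: {014c7a8, 17e3dfd, 39e3d74, bb4034b}.
Reachable from c58cc96: {014c7a8, 170c081, 39e3d74, 5f8d02b, 747d71c, 74df33b, aa3fee5, af5287c, bb4034b, c58cc96, d298f44, f8a8be9}.
Only in 17e3dfd's history (ahead): {17e3dfd} — 1.
Only in c58cc96's history (behind): {170c081, 5f8d02b, 747d71c, 74df33b, aa3fee5, af5287c, c58cc96, d298f44, f8a8be9} — 9.

1 ahead, 9 behind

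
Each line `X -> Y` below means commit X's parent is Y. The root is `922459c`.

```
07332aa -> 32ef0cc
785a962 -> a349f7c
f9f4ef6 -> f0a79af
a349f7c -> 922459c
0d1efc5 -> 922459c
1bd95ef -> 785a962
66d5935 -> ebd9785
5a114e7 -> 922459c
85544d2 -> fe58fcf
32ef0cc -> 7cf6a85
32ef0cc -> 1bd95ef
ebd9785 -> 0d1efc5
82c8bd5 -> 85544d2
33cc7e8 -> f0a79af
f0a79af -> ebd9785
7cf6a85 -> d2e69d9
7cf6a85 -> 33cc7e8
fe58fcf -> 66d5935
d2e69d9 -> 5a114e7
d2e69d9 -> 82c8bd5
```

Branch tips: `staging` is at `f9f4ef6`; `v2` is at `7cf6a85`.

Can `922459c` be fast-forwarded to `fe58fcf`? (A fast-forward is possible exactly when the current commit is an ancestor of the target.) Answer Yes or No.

A fast-forward from 922459c to fe58fcf is possible iff 922459c is an ancestor of fe58fcf.
Ancestors of fe58fcf: {0d1efc5, 66d5935, 922459c, ebd9785, fe58fcf}.
922459c is among them, so fast-forward is possible.

Yes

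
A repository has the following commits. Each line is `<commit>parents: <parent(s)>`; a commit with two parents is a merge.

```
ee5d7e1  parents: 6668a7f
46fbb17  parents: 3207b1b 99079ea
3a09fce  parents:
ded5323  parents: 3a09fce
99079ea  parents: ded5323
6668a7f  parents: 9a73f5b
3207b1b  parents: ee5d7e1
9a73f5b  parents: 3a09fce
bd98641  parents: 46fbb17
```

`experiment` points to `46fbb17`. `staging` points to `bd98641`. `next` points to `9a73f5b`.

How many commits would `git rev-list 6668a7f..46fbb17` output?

5

Reachable from 46fbb17: {3207b1b, 3a09fce, 46fbb17, 6668a7f, 99079ea, 9a73f5b, ded5323, ee5d7e1}.
Reachable from 6668a7f: {3a09fce, 6668a7f, 9a73f5b}.
In 46fbb17's history but not 6668a7f's: {3207b1b, 46fbb17, 99079ea, ded5323, ee5d7e1} — 5 commits.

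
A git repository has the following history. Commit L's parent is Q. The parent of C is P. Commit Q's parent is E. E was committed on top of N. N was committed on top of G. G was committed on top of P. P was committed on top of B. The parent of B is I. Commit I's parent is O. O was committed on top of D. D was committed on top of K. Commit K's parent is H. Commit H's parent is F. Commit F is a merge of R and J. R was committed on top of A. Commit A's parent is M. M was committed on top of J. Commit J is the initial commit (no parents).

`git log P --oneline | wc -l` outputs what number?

12

Walking parent pointers from P: reachable set = {A, B, D, F, H, I, J, K, M, O, P, R}.
That is 12 commits.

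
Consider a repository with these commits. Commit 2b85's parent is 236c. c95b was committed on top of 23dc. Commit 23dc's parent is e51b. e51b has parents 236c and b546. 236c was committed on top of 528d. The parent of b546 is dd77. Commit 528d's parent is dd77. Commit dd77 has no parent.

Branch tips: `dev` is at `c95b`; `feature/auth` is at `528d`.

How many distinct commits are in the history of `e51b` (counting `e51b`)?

5

Walking parent pointers from e51b: reachable set = {236c, 528d, b546, dd77, e51b}.
That is 5 commits.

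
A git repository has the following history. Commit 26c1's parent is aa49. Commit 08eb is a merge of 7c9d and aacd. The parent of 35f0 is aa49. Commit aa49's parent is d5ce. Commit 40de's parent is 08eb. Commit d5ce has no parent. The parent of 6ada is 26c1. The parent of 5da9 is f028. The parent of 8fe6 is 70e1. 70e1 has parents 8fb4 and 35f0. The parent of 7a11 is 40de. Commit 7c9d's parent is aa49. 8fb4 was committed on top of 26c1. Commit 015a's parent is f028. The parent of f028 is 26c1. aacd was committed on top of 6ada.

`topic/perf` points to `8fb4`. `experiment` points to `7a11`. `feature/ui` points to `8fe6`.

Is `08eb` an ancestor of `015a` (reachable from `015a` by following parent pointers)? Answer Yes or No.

No

Ancestors of 015a: {015a, 26c1, aa49, d5ce, f028}.
08eb is not in that set, so it is not an ancestor of 015a.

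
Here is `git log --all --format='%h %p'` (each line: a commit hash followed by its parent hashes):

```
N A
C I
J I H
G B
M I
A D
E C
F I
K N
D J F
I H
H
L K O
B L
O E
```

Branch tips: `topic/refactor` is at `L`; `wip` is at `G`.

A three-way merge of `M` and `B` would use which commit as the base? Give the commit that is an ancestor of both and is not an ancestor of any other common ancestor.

I

Ancestors of M: {H, I, M}.
Ancestors of B: {A, B, C, D, E, F, H, I, J, K, L, N, O}.
Common ancestors: {H, I}.
Among these, I is not an ancestor of any other common ancestor — it is the merge base.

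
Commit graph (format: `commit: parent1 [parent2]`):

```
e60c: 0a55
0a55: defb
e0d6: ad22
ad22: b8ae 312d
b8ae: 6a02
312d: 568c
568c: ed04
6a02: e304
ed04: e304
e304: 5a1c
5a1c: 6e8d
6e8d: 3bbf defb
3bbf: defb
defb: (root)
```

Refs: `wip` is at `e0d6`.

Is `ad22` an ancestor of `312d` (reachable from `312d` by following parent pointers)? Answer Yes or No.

No

Ancestors of 312d: {312d, 3bbf, 568c, 5a1c, 6e8d, defb, e304, ed04}.
ad22 is not in that set, so it is not an ancestor of 312d.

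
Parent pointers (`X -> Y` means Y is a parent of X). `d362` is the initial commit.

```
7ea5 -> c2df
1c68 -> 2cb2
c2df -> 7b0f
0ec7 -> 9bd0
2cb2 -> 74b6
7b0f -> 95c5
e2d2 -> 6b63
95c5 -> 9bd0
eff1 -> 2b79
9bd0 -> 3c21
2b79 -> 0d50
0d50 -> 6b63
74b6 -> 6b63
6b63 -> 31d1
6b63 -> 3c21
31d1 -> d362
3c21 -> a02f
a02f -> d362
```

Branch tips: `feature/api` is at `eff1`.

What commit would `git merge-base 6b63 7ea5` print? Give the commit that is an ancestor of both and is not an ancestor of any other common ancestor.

Ancestors of 6b63: {31d1, 3c21, 6b63, a02f, d362}.
Ancestors of 7ea5: {3c21, 7b0f, 7ea5, 95c5, 9bd0, a02f, c2df, d362}.
Common ancestors: {3c21, a02f, d362}.
Among these, 3c21 is not an ancestor of any other common ancestor — it is the merge base.

3c21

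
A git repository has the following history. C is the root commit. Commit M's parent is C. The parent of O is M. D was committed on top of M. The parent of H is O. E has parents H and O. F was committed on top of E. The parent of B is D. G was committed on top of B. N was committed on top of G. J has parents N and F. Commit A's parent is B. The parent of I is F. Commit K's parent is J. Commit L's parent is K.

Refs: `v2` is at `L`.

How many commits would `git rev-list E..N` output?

Reachable from N: {B, C, D, G, M, N}.
Reachable from E: {C, E, H, M, O}.
In N's history but not E's: {B, D, G, N} — 4 commits.

4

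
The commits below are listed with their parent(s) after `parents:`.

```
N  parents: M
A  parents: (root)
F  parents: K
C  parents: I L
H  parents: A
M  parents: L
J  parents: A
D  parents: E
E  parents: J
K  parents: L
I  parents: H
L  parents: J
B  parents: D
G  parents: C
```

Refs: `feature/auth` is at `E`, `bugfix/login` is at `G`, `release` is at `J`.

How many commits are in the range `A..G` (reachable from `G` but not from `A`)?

Reachable from G: {A, C, G, H, I, J, L}.
Reachable from A: {A}.
In G's history but not A's: {C, G, H, I, J, L} — 6 commits.

6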